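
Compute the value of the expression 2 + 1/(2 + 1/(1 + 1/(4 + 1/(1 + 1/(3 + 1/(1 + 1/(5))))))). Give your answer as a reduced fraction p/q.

Build up convergents one term at a time:
a_0 = 2: 2/1
a_1 = 2: 5/2
a_2 = 1: 7/3
a_3 = 4: 33/14
a_4 = 1: 40/17
a_5 = 3: 153/65
a_6 = 1: 193/82
a_7 = 5: 1118/475

1118/475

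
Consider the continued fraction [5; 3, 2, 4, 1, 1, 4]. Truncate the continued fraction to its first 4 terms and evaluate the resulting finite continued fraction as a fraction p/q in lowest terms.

Start with 4.
2 + 1/(4/1) = 2 + 1/4 = 9/4
3 + 1/(9/4) = 3 + 4/9 = 31/9
5 + 1/(31/9) = 5 + 9/31 = 164/31

164/31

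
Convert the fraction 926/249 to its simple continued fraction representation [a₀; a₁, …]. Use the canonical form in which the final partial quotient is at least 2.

Run the Euclidean algorithm, recording each quotient:
⌊926/249⌋ = 3, remainder 179
⌊249/179⌋ = 1, remainder 70
⌊179/70⌋ = 2, remainder 39
⌊70/39⌋ = 1, remainder 31
⌊39/31⌋ = 1, remainder 8
⌊31/8⌋ = 3, remainder 7
⌊8/7⌋ = 1, remainder 1
⌊7/1⌋ = 7, remainder 0

[3; 1, 2, 1, 1, 3, 1, 7]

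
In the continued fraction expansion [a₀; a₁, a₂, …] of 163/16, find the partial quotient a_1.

163 ÷ 16 → quotient 10, remainder 3
16 ÷ 3 → quotient 5, remainder 1

5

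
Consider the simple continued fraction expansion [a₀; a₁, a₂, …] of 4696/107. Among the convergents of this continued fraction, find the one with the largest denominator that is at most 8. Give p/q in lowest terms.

351/8

a_0 = 43: 43/1  (≤ bound)
a_1 = 1: 44/1  (≤ bound)
a_2 = 7: 351/8  (≤ bound)
a_3 = 1: 395/9  (> 8, stop)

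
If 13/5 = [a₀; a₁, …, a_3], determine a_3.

13 ÷ 5 → quotient 2, remainder 3
5 ÷ 3 → quotient 1, remainder 2
3 ÷ 2 → quotient 1, remainder 1
2 ÷ 1 → quotient 2, remainder 0

2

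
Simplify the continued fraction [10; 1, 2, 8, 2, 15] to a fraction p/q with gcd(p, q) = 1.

a_0 = 10: 10/1
a_1 = 1: 11/1
a_2 = 2: 32/3
a_3 = 8: 267/25
a_4 = 2: 566/53
a_5 = 15: 8757/820

8757/820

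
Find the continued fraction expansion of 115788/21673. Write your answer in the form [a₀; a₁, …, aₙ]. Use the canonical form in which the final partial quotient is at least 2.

Run the Euclidean algorithm, recording each quotient:
115788 ÷ 21673 → quotient 5, remainder 7423
21673 ÷ 7423 → quotient 2, remainder 6827
7423 ÷ 6827 → quotient 1, remainder 596
6827 ÷ 596 → quotient 11, remainder 271
596 ÷ 271 → quotient 2, remainder 54
271 ÷ 54 → quotient 5, remainder 1
54 ÷ 1 → quotient 54, remainder 0

[5; 2, 1, 11, 2, 5, 54]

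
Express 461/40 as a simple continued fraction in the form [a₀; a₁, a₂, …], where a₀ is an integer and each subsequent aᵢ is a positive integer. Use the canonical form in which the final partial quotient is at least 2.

[11; 1, 1, 9, 2]

Repeatedly divide and take the remainder:
⌊461/40⌋ = 11, remainder 21
⌊40/21⌋ = 1, remainder 19
⌊21/19⌋ = 1, remainder 2
⌊19/2⌋ = 9, remainder 1
⌊2/1⌋ = 2, remainder 0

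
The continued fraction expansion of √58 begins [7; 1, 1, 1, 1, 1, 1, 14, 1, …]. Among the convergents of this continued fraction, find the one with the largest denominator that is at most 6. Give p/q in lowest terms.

List convergents until the denominator exceeds the bound:
a_0 = 7: 7/1  (≤ bound)
a_1 = 1: 8/1  (≤ bound)
a_2 = 1: 15/2  (≤ bound)
a_3 = 1: 23/3  (≤ bound)
a_4 = 1: 38/5  (≤ bound)
a_5 = 1: 61/8  (> 6, stop)

38/5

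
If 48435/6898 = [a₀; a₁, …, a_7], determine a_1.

46

48435 = 7·6898 + 149, so a_0 = 7
6898 = 46·149 + 44, so a_1 = 46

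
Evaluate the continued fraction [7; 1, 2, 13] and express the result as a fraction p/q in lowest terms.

307/40

a_0 = 7: 7/1
a_1 = 1: 8/1
a_2 = 2: 23/3
a_3 = 13: 307/40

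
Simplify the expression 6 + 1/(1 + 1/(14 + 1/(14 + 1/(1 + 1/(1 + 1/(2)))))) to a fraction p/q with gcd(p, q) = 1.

Use the convergent recurrence hₖ = aₖ·hₖ₋₁ + hₖ₋₂ (and likewise for the denominators kₖ):
a_0 = 6: 6/1
a_1 = 1: 7/1
a_2 = 14: 104/15
a_3 = 14: 1463/211
a_4 = 1: 1567/226
a_5 = 1: 3030/437
a_6 = 2: 7627/1100

7627/1100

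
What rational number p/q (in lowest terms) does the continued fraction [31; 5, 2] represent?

Work from the innermost term outward:
Start with 2.
5 + 1/(2/1) = 5 + 1/2 = 11/2
31 + 1/(11/2) = 31 + 2/11 = 343/11

343/11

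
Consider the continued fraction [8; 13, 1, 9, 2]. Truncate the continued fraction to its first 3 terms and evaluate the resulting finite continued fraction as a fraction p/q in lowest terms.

Start with 1.
13 + 1/(1/1) = 13 + 1/1 = 14/1
8 + 1/(14/1) = 8 + 1/14 = 113/14

113/14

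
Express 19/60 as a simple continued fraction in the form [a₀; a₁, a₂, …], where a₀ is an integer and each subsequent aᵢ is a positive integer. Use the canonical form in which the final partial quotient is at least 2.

Run the Euclidean algorithm, recording each quotient:
19 = 0·60 + 19, so a_0 = 0
60 = 3·19 + 3, so a_1 = 3
19 = 6·3 + 1, so a_2 = 6
3 = 3·1 + 0, so a_3 = 3

[0; 3, 6, 3]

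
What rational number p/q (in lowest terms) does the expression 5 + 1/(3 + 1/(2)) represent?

37/7

Start with 2.
3 + 1/(2/1) = 3 + 1/2 = 7/2
5 + 1/(7/2) = 5 + 2/7 = 37/7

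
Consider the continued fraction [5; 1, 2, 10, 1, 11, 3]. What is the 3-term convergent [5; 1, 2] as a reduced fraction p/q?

17/3

a_0 = 5: 5/1
a_1 = 1: 6/1
a_2 = 2: 17/3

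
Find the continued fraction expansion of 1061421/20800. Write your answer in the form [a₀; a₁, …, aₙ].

1061421 = 51·20800 + 621, so a_0 = 51
20800 = 33·621 + 307, so a_1 = 33
621 = 2·307 + 7, so a_2 = 2
307 = 43·7 + 6, so a_3 = 43
7 = 1·6 + 1, so a_4 = 1
6 = 6·1 + 0, so a_5 = 6

[51; 33, 2, 43, 1, 6]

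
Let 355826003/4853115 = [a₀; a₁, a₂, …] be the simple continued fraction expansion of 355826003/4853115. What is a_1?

3

Apply division with remainder until the remainder is 0:
⌊355826003/4853115⌋ = 73, remainder 1548608
⌊4853115/1548608⌋ = 3, remainder 207291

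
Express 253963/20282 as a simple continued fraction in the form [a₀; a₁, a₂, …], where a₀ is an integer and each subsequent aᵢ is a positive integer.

[12; 1, 1, 11, 13, 13, 2, 2]

253963 ÷ 20282 → quotient 12, remainder 10579
20282 ÷ 10579 → quotient 1, remainder 9703
10579 ÷ 9703 → quotient 1, remainder 876
9703 ÷ 876 → quotient 11, remainder 67
876 ÷ 67 → quotient 13, remainder 5
67 ÷ 5 → quotient 13, remainder 2
5 ÷ 2 → quotient 2, remainder 1
2 ÷ 1 → quotient 2, remainder 0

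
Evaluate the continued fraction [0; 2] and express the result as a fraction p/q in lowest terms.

Starting at the tail and folding back:
Start with 2.
0 + 1/(2/1) = 0 + 1/2 = 1/2

1/2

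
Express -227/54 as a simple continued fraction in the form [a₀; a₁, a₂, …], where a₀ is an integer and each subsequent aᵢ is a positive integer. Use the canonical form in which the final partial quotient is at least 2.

-227 ÷ 54 → quotient -5, remainder 43
54 ÷ 43 → quotient 1, remainder 11
43 ÷ 11 → quotient 3, remainder 10
11 ÷ 10 → quotient 1, remainder 1
10 ÷ 1 → quotient 10, remainder 0

[-5; 1, 3, 1, 10]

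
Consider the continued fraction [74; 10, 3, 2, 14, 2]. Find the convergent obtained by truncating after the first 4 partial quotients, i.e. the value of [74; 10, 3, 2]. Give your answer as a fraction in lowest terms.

Start with 2.
3 + 1/(2/1) = 3 + 1/2 = 7/2
10 + 1/(7/2) = 10 + 2/7 = 72/7
74 + 1/(72/7) = 74 + 7/72 = 5335/72

5335/72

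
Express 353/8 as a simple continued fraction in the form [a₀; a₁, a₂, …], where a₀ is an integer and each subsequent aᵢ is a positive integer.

353 = 44·8 + 1, so a_0 = 44
8 = 8·1 + 0, so a_1 = 8

[44; 8]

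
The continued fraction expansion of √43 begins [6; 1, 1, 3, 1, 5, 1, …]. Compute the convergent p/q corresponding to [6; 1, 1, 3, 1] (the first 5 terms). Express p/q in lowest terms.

a_0 = 6: 6/1
a_1 = 1: 7/1
a_2 = 1: 13/2
a_3 = 3: 46/7
a_4 = 1: 59/9

59/9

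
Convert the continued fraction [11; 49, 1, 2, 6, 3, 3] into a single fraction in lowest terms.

a_0 = 11: 11/1
a_1 = 49: 540/49
a_2 = 1: 551/50
a_3 = 2: 1642/149
a_4 = 6: 10403/944
a_5 = 3: 32851/2981
a_6 = 3: 108956/9887

108956/9887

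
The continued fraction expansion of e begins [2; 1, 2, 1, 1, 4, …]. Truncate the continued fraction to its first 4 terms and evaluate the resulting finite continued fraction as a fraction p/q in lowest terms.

Build up convergents one term at a time:
a_0 = 2: 2/1
a_1 = 1: 3/1
a_2 = 2: 8/3
a_3 = 1: 11/4

11/4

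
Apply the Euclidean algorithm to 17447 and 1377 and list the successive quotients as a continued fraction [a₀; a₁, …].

Repeatedly divide and take the remainder:
⌊17447/1377⌋ = 12, remainder 923
⌊1377/923⌋ = 1, remainder 454
⌊923/454⌋ = 2, remainder 15
⌊454/15⌋ = 30, remainder 4
⌊15/4⌋ = 3, remainder 3
⌊4/3⌋ = 1, remainder 1
⌊3/1⌋ = 3, remainder 0

[12; 1, 2, 30, 3, 1, 3]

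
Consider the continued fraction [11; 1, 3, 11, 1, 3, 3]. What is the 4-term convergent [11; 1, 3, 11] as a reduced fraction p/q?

Compute successive convergents:
a_0 = 11: 11/1
a_1 = 1: 12/1
a_2 = 3: 47/4
a_3 = 11: 529/45

529/45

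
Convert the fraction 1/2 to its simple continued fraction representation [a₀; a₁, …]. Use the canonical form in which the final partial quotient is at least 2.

Run the Euclidean algorithm, recording each quotient:
1 = 0·2 + 1, so a_0 = 0
2 = 2·1 + 0, so a_1 = 2

[0; 2]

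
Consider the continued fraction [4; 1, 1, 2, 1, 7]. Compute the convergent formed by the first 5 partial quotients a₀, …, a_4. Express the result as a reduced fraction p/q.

32/7

Start with 1.
2 + 1/(1/1) = 2 + 1/1 = 3/1
1 + 1/(3/1) = 1 + 1/3 = 4/3
1 + 1/(4/3) = 1 + 3/4 = 7/4
4 + 1/(7/4) = 4 + 4/7 = 32/7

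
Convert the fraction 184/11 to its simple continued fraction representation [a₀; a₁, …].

[16; 1, 2, 1, 2]

Apply division with remainder until the remainder is 0:
184 = 16·11 + 8, so a_0 = 16
11 = 1·8 + 3, so a_1 = 1
8 = 2·3 + 2, so a_2 = 2
3 = 1·2 + 1, so a_3 = 1
2 = 2·1 + 0, so a_4 = 2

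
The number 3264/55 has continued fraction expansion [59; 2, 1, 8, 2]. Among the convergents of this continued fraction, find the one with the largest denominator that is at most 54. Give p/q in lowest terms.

a_0 = 59: 59/1  (≤ bound)
a_1 = 2: 119/2  (≤ bound)
a_2 = 1: 178/3  (≤ bound)
a_3 = 8: 1543/26  (≤ bound)
a_4 = 2: 3264/55  (> 54, stop)

1543/26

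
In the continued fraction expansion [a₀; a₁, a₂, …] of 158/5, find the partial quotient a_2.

158 ÷ 5 → quotient 31, remainder 3
5 ÷ 3 → quotient 1, remainder 2
3 ÷ 2 → quotient 1, remainder 1

1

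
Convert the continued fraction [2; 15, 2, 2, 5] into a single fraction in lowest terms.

a_0 = 2: 2/1
a_1 = 15: 31/15
a_2 = 2: 64/31
a_3 = 2: 159/77
a_4 = 5: 859/416

859/416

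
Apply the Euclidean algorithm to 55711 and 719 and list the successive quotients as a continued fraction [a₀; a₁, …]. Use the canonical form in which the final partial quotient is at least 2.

[77; 2, 15, 7, 1, 2]

⌊55711/719⌋ = 77, remainder 348
⌊719/348⌋ = 2, remainder 23
⌊348/23⌋ = 15, remainder 3
⌊23/3⌋ = 7, remainder 2
⌊3/2⌋ = 1, remainder 1
⌊2/1⌋ = 2, remainder 0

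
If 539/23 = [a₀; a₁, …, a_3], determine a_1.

2

Apply division with remainder until the remainder is 0:
⌊539/23⌋ = 23, remainder 10
⌊23/10⌋ = 2, remainder 3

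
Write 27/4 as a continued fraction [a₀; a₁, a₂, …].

[6; 1, 3]

Apply division with remainder until the remainder is 0:
27 ÷ 4 → quotient 6, remainder 3
4 ÷ 3 → quotient 1, remainder 1
3 ÷ 1 → quotient 3, remainder 0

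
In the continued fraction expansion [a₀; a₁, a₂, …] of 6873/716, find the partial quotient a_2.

1

⌊6873/716⌋ = 9, remainder 429
⌊716/429⌋ = 1, remainder 287
⌊429/287⌋ = 1, remainder 142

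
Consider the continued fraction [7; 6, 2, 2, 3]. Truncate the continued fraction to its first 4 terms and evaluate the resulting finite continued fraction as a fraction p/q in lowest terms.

Build up convergents one term at a time:
a_0 = 7: 7/1
a_1 = 6: 43/6
a_2 = 2: 93/13
a_3 = 2: 229/32

229/32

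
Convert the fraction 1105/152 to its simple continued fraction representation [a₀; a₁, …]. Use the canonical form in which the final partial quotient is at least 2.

1105 = 7·152 + 41, so a_0 = 7
152 = 3·41 + 29, so a_1 = 3
41 = 1·29 + 12, so a_2 = 1
29 = 2·12 + 5, so a_3 = 2
12 = 2·5 + 2, so a_4 = 2
5 = 2·2 + 1, so a_5 = 2
2 = 2·1 + 0, so a_6 = 2

[7; 3, 1, 2, 2, 2, 2]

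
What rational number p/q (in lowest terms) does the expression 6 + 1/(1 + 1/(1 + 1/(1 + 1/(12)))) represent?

253/38

Use the convergent recurrence hₖ = aₖ·hₖ₋₁ + hₖ₋₂ (and likewise for the denominators kₖ):
a_0 = 6: 6/1
a_1 = 1: 7/1
a_2 = 1: 13/2
a_3 = 1: 20/3
a_4 = 12: 253/38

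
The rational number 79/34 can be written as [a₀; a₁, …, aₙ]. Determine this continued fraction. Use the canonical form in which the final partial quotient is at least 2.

[2; 3, 11]

⌊79/34⌋ = 2, remainder 11
⌊34/11⌋ = 3, remainder 1
⌊11/1⌋ = 11, remainder 0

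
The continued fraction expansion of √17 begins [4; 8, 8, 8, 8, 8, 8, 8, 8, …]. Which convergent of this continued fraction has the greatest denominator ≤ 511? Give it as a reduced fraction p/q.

List convergents until the denominator exceeds the bound:
a_0 = 4: 4/1  (≤ bound)
a_1 = 8: 33/8  (≤ bound)
a_2 = 8: 268/65  (≤ bound)
a_3 = 8: 2177/528  (> 511, stop)

268/65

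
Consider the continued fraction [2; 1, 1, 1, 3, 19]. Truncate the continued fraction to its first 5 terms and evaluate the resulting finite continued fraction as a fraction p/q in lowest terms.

Start with 3.
1 + 1/(3/1) = 1 + 1/3 = 4/3
1 + 1/(4/3) = 1 + 3/4 = 7/4
1 + 1/(7/4) = 1 + 4/7 = 11/7
2 + 1/(11/7) = 2 + 7/11 = 29/11

29/11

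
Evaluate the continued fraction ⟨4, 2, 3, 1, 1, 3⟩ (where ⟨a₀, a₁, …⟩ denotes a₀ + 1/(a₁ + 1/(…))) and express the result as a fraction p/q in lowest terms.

Start with 3.
1 + 1/(3/1) = 1 + 1/3 = 4/3
1 + 1/(4/3) = 1 + 3/4 = 7/4
3 + 1/(7/4) = 3 + 4/7 = 25/7
2 + 1/(25/7) = 2 + 7/25 = 57/25
4 + 1/(57/25) = 4 + 25/57 = 253/57

253/57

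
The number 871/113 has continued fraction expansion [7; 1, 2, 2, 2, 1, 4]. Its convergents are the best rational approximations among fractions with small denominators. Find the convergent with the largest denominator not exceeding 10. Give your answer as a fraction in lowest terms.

54/7

List convergents until the denominator exceeds the bound:
a_0 = 7: 7/1  (≤ bound)
a_1 = 1: 8/1  (≤ bound)
a_2 = 2: 23/3  (≤ bound)
a_3 = 2: 54/7  (≤ bound)
a_4 = 2: 131/17  (> 10, stop)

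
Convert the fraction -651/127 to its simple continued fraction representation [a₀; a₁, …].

-651 = -6·127 + 111, so a_0 = -6
127 = 1·111 + 16, so a_1 = 1
111 = 6·16 + 15, so a_2 = 6
16 = 1·15 + 1, so a_3 = 1
15 = 15·1 + 0, so a_4 = 15

[-6; 1, 6, 1, 15]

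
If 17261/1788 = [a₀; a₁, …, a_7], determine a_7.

Repeatedly divide and take the remainder:
17261 = 9·1788 + 1169, so a_0 = 9
1788 = 1·1169 + 619, so a_1 = 1
1169 = 1·619 + 550, so a_2 = 1
619 = 1·550 + 69, so a_3 = 1
550 = 7·69 + 67, so a_4 = 7
69 = 1·67 + 2, so a_5 = 1
67 = 33·2 + 1, so a_6 = 33
2 = 2·1 + 0, so a_7 = 2

2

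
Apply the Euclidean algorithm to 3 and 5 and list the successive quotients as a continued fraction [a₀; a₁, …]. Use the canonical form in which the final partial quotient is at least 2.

3 = 0·5 + 3, so a_0 = 0
5 = 1·3 + 2, so a_1 = 1
3 = 1·2 + 1, so a_2 = 1
2 = 2·1 + 0, so a_3 = 2

[0; 1, 1, 2]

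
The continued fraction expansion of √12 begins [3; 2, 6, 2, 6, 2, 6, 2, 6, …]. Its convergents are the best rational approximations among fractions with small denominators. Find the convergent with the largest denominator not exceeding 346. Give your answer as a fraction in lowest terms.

627/181

a_0 = 3: 3/1  (≤ bound)
a_1 = 2: 7/2  (≤ bound)
a_2 = 6: 45/13  (≤ bound)
a_3 = 2: 97/28  (≤ bound)
a_4 = 6: 627/181  (≤ bound)
a_5 = 2: 1351/390  (> 346, stop)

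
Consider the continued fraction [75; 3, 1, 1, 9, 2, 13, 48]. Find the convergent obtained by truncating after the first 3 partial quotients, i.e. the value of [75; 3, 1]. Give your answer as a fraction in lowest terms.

301/4

Collapse the nested fraction from the inside out:
Start with 1.
3 + 1/(1/1) = 3 + 1/1 = 4/1
75 + 1/(4/1) = 75 + 1/4 = 301/4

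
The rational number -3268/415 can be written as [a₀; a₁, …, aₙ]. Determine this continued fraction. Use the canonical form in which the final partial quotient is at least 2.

[-8; 7, 1, 51]

Repeatedly divide and take the remainder:
-3268 = -8·415 + 52, so a_0 = -8
415 = 7·52 + 51, so a_1 = 7
52 = 1·51 + 1, so a_2 = 1
51 = 51·1 + 0, so a_3 = 51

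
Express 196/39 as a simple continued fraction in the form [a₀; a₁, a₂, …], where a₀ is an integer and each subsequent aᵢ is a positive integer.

[5; 39]

196 = 5·39 + 1, so a_0 = 5
39 = 39·1 + 0, so a_1 = 39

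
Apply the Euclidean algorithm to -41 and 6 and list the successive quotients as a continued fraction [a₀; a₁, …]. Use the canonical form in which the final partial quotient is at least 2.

[-7; 6]

-41 = -7·6 + 1, so a_0 = -7
6 = 6·1 + 0, so a_1 = 6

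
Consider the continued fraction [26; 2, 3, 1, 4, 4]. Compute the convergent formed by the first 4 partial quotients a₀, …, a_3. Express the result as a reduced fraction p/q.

238/9

Start with 1.
3 + 1/(1/1) = 3 + 1/1 = 4/1
2 + 1/(4/1) = 2 + 1/4 = 9/4
26 + 1/(9/4) = 26 + 4/9 = 238/9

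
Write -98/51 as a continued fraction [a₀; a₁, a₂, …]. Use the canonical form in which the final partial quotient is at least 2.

[-2; 12, 1, 3]

⌊-98/51⌋ = -2, remainder 4
⌊51/4⌋ = 12, remainder 3
⌊4/3⌋ = 1, remainder 1
⌊3/1⌋ = 3, remainder 0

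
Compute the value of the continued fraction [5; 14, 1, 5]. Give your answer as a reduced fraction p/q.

Build up convergents one term at a time:
a_0 = 5: 5/1
a_1 = 14: 71/14
a_2 = 1: 76/15
a_3 = 5: 451/89

451/89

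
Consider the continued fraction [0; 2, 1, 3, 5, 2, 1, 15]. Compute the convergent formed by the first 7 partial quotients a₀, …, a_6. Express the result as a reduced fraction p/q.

Compute successive convergents:
a_0 = 0: 0/1
a_1 = 2: 1/2
a_2 = 1: 1/3
a_3 = 3: 4/11
a_4 = 5: 21/58
a_5 = 2: 46/127
a_6 = 1: 67/185

67/185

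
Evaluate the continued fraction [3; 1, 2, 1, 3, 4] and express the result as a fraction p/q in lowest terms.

a_0 = 3: 3/1
a_1 = 1: 4/1
a_2 = 2: 11/3
a_3 = 1: 15/4
a_4 = 3: 56/15
a_5 = 4: 239/64

239/64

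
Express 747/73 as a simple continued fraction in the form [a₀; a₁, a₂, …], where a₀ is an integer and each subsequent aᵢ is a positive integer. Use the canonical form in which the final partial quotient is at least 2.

747 ÷ 73 → quotient 10, remainder 17
73 ÷ 17 → quotient 4, remainder 5
17 ÷ 5 → quotient 3, remainder 2
5 ÷ 2 → quotient 2, remainder 1
2 ÷ 1 → quotient 2, remainder 0

[10; 4, 3, 2, 2]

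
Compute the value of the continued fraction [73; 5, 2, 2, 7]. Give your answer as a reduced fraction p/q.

14637/200

Start with 7.
2 + 1/(7/1) = 2 + 1/7 = 15/7
2 + 1/(15/7) = 2 + 7/15 = 37/15
5 + 1/(37/15) = 5 + 15/37 = 200/37
73 + 1/(200/37) = 73 + 37/200 = 14637/200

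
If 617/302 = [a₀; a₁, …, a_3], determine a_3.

3

Apply division with remainder until the remainder is 0:
617 ÷ 302 → quotient 2, remainder 13
302 ÷ 13 → quotient 23, remainder 3
13 ÷ 3 → quotient 4, remainder 1
3 ÷ 1 → quotient 3, remainder 0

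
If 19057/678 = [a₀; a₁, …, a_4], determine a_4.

19057 ÷ 678 → quotient 28, remainder 73
678 ÷ 73 → quotient 9, remainder 21
73 ÷ 21 → quotient 3, remainder 10
21 ÷ 10 → quotient 2, remainder 1
10 ÷ 1 → quotient 10, remainder 0

10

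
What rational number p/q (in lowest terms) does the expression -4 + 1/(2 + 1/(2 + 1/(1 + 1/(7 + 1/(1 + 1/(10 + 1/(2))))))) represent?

Use the convergent recurrence hₖ = aₖ·hₖ₋₁ + hₖ₋₂ (and likewise for the denominators kₖ):
a_0 = -4: -4/1
a_1 = 2: -7/2
a_2 = 2: -18/5
a_3 = 1: -25/7
a_4 = 7: -193/54
a_5 = 1: -218/61
a_6 = 10: -2373/664
a_7 = 2: -4964/1389

-4964/1389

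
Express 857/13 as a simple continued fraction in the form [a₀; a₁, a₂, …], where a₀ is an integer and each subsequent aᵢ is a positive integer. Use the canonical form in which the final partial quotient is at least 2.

Repeatedly divide and take the remainder:
857 ÷ 13 → quotient 65, remainder 12
13 ÷ 12 → quotient 1, remainder 1
12 ÷ 1 → quotient 12, remainder 0

[65; 1, 12]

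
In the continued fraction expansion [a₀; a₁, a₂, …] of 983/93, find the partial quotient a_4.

⌊983/93⌋ = 10, remainder 53
⌊93/53⌋ = 1, remainder 40
⌊53/40⌋ = 1, remainder 13
⌊40/13⌋ = 3, remainder 1
⌊13/1⌋ = 13, remainder 0

13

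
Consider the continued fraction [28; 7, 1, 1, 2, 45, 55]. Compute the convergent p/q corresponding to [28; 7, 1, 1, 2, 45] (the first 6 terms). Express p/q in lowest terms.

Start with 45.
2 + 1/(45/1) = 2 + 1/45 = 91/45
1 + 1/(91/45) = 1 + 45/91 = 136/91
1 + 1/(136/91) = 1 + 91/136 = 227/136
7 + 1/(227/136) = 7 + 136/227 = 1725/227
28 + 1/(1725/227) = 28 + 227/1725 = 48527/1725

48527/1725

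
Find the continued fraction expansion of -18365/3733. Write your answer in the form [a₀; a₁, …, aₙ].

⌊-18365/3733⌋ = -5, remainder 300
⌊3733/300⌋ = 12, remainder 133
⌊300/133⌋ = 2, remainder 34
⌊133/34⌋ = 3, remainder 31
⌊34/31⌋ = 1, remainder 3
⌊31/3⌋ = 10, remainder 1
⌊3/1⌋ = 3, remainder 0

[-5; 12, 2, 3, 1, 10, 3]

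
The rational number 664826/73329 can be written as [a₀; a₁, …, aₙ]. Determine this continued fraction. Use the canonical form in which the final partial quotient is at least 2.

[9; 15, 13, 1, 2, 1, 8, 10]

664826 = 9·73329 + 4865, so a_0 = 9
73329 = 15·4865 + 354, so a_1 = 15
4865 = 13·354 + 263, so a_2 = 13
354 = 1·263 + 91, so a_3 = 1
263 = 2·91 + 81, so a_4 = 2
91 = 1·81 + 10, so a_5 = 1
81 = 8·10 + 1, so a_6 = 8
10 = 10·1 + 0, so a_7 = 10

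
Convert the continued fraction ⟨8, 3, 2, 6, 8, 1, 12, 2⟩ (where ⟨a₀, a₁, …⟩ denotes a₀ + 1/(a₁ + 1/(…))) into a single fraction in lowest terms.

91459/11034

Use the convergent recurrence hₖ = aₖ·hₖ₋₁ + hₖ₋₂ (and likewise for the denominators kₖ):
a_0 = 8: 8/1
a_1 = 3: 25/3
a_2 = 2: 58/7
a_3 = 6: 373/45
a_4 = 8: 3042/367
a_5 = 1: 3415/412
a_6 = 12: 44022/5311
a_7 = 2: 91459/11034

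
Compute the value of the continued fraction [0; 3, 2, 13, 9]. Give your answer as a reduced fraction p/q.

245/853

Start with 9.
13 + 1/(9/1) = 13 + 1/9 = 118/9
2 + 1/(118/9) = 2 + 9/118 = 245/118
3 + 1/(245/118) = 3 + 118/245 = 853/245
0 + 1/(853/245) = 0 + 245/853 = 245/853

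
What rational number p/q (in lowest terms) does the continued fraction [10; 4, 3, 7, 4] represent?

4021/393

Build up convergents one term at a time:
a_0 = 10: 10/1
a_1 = 4: 41/4
a_2 = 3: 133/13
a_3 = 7: 972/95
a_4 = 4: 4021/393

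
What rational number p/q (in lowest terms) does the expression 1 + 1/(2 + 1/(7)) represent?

a_0 = 1: 1/1
a_1 = 2: 3/2
a_2 = 7: 22/15

22/15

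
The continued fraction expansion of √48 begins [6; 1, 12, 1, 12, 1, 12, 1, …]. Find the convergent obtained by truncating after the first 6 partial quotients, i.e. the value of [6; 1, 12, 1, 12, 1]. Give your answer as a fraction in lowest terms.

1351/195

Work from the innermost term outward:
Start with 1.
12 + 1/(1/1) = 12 + 1/1 = 13/1
1 + 1/(13/1) = 1 + 1/13 = 14/13
12 + 1/(14/13) = 12 + 13/14 = 181/14
1 + 1/(181/14) = 1 + 14/181 = 195/181
6 + 1/(195/181) = 6 + 181/195 = 1351/195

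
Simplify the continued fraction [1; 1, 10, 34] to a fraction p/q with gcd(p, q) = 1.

716/375

Starting at the tail and folding back:
Start with 34.
10 + 1/(34/1) = 10 + 1/34 = 341/34
1 + 1/(341/34) = 1 + 34/341 = 375/341
1 + 1/(375/341) = 1 + 341/375 = 716/375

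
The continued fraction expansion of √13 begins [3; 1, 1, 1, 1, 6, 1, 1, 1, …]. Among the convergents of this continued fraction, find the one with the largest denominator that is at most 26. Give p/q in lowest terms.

18/5

a_0 = 3: 3/1  (≤ bound)
a_1 = 1: 4/1  (≤ bound)
a_2 = 1: 7/2  (≤ bound)
a_3 = 1: 11/3  (≤ bound)
a_4 = 1: 18/5  (≤ bound)
a_5 = 6: 119/33  (> 26, stop)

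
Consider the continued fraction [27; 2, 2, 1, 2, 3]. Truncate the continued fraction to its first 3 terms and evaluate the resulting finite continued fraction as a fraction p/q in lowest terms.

Start with 2.
2 + 1/(2/1) = 2 + 1/2 = 5/2
27 + 1/(5/2) = 27 + 2/5 = 137/5

137/5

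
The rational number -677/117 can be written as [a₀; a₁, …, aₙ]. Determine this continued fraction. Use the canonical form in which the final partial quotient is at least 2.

[-6; 4, 1, 2, 8]

-677 = -6·117 + 25, so a_0 = -6
117 = 4·25 + 17, so a_1 = 4
25 = 1·17 + 8, so a_2 = 1
17 = 2·8 + 1, so a_3 = 2
8 = 8·1 + 0, so a_4 = 8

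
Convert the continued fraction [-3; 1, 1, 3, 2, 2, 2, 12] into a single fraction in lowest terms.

a_0 = -3: -3/1
a_1 = 1: -2/1
a_2 = 1: -5/2
a_3 = 3: -17/7
a_4 = 2: -39/16
a_5 = 2: -95/39
a_6 = 2: -229/94
a_7 = 12: -2843/1167

-2843/1167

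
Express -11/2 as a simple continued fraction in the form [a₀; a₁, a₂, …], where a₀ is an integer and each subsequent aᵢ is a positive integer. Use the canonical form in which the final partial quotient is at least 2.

-11 = -6·2 + 1, so a_0 = -6
2 = 2·1 + 0, so a_1 = 2

[-6; 2]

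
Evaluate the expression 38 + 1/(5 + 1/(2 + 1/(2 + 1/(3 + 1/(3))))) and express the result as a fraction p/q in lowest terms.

11570/303

a_0 = 38: 38/1
a_1 = 5: 191/5
a_2 = 2: 420/11
a_3 = 2: 1031/27
a_4 = 3: 3513/92
a_5 = 3: 11570/303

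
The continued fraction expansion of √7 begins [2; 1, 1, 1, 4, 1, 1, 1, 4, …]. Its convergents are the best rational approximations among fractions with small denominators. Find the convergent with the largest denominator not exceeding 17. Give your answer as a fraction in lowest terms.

List convergents until the denominator exceeds the bound:
a_0 = 2: 2/1  (≤ bound)
a_1 = 1: 3/1  (≤ bound)
a_2 = 1: 5/2  (≤ bound)
a_3 = 1: 8/3  (≤ bound)
a_4 = 4: 37/14  (≤ bound)
a_5 = 1: 45/17  (≤ bound)
a_6 = 1: 82/31  (> 17, stop)

45/17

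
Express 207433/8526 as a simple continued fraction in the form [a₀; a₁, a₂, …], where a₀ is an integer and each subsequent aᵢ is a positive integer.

[24; 3, 28, 2, 1, 2, 12]

Run the Euclidean algorithm, recording each quotient:
⌊207433/8526⌋ = 24, remainder 2809
⌊8526/2809⌋ = 3, remainder 99
⌊2809/99⌋ = 28, remainder 37
⌊99/37⌋ = 2, remainder 25
⌊37/25⌋ = 1, remainder 12
⌊25/12⌋ = 2, remainder 1
⌊12/1⌋ = 12, remainder 0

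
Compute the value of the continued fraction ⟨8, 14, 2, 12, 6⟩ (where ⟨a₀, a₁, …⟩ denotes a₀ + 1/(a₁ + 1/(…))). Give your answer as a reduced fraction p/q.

Compute successive convergents:
a_0 = 8: 8/1
a_1 = 14: 113/14
a_2 = 2: 234/29
a_3 = 12: 2921/362
a_4 = 6: 17760/2201

17760/2201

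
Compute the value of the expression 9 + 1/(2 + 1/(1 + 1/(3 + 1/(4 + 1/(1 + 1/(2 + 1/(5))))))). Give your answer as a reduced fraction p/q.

Start with 5.
2 + 1/(5/1) = 2 + 1/5 = 11/5
1 + 1/(11/5) = 1 + 5/11 = 16/11
4 + 1/(16/11) = 4 + 11/16 = 75/16
3 + 1/(75/16) = 3 + 16/75 = 241/75
1 + 1/(241/75) = 1 + 75/241 = 316/241
2 + 1/(316/241) = 2 + 241/316 = 873/316
9 + 1/(873/316) = 9 + 316/873 = 8173/873

8173/873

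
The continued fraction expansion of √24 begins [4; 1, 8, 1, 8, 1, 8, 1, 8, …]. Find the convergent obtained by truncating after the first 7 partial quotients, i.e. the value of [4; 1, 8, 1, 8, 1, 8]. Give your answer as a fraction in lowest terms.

4316/881

a_0 = 4: 4/1
a_1 = 1: 5/1
a_2 = 8: 44/9
a_3 = 1: 49/10
a_4 = 8: 436/89
a_5 = 1: 485/99
a_6 = 8: 4316/881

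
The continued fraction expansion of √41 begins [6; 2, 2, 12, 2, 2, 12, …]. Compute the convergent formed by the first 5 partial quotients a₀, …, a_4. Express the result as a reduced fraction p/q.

Start with 2.
12 + 1/(2/1) = 12 + 1/2 = 25/2
2 + 1/(25/2) = 2 + 2/25 = 52/25
2 + 1/(52/25) = 2 + 25/52 = 129/52
6 + 1/(129/52) = 6 + 52/129 = 826/129

826/129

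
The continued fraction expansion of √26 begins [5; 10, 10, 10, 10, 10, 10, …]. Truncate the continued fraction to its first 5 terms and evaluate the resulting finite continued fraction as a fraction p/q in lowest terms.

Start with 10.
10 + 1/(10/1) = 10 + 1/10 = 101/10
10 + 1/(101/10) = 10 + 10/101 = 1020/101
10 + 1/(1020/101) = 10 + 101/1020 = 10301/1020
5 + 1/(10301/1020) = 5 + 1020/10301 = 52525/10301

52525/10301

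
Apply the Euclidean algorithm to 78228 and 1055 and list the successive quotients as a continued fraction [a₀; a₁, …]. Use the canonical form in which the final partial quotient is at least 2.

Run the Euclidean algorithm, recording each quotient:
78228 ÷ 1055 → quotient 74, remainder 158
1055 ÷ 158 → quotient 6, remainder 107
158 ÷ 107 → quotient 1, remainder 51
107 ÷ 51 → quotient 2, remainder 5
51 ÷ 5 → quotient 10, remainder 1
5 ÷ 1 → quotient 5, remainder 0

[74; 6, 1, 2, 10, 5]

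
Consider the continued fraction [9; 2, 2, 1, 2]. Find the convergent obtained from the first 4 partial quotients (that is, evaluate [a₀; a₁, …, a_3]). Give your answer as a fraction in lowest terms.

Collapse the nested fraction from the inside out:
Start with 1.
2 + 1/(1/1) = 2 + 1/1 = 3/1
2 + 1/(3/1) = 2 + 1/3 = 7/3
9 + 1/(7/3) = 9 + 3/7 = 66/7

66/7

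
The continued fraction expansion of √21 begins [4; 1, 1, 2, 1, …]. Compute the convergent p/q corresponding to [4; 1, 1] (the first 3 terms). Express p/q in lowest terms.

Start with 1.
1 + 1/(1/1) = 1 + 1/1 = 2/1
4 + 1/(2/1) = 4 + 1/2 = 9/2

9/2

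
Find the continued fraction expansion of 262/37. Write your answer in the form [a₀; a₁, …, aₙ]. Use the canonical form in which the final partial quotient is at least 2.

⌊262/37⌋ = 7, remainder 3
⌊37/3⌋ = 12, remainder 1
⌊3/1⌋ = 3, remainder 0

[7; 12, 3]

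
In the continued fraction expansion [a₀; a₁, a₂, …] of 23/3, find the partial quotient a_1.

1

23 ÷ 3 → quotient 7, remainder 2
3 ÷ 2 → quotient 1, remainder 1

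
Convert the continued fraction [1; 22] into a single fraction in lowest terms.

23/22

Build up convergents one term at a time:
a_0 = 1: 1/1
a_1 = 22: 23/22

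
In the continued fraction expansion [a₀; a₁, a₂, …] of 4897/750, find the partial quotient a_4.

Apply division with remainder until the remainder is 0:
4897 ÷ 750 → quotient 6, remainder 397
750 ÷ 397 → quotient 1, remainder 353
397 ÷ 353 → quotient 1, remainder 44
353 ÷ 44 → quotient 8, remainder 1
44 ÷ 1 → quotient 44, remainder 0

44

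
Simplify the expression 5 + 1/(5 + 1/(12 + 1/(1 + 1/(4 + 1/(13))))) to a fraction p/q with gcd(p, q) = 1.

a_0 = 5: 5/1
a_1 = 5: 26/5
a_2 = 12: 317/61
a_3 = 1: 343/66
a_4 = 4: 1689/325
a_5 = 13: 22300/4291

22300/4291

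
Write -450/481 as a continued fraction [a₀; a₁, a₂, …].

[-1; 15, 1, 1, 15]

Run the Euclidean algorithm, recording each quotient:
⌊-450/481⌋ = -1, remainder 31
⌊481/31⌋ = 15, remainder 16
⌊31/16⌋ = 1, remainder 15
⌊16/15⌋ = 1, remainder 1
⌊15/1⌋ = 15, remainder 0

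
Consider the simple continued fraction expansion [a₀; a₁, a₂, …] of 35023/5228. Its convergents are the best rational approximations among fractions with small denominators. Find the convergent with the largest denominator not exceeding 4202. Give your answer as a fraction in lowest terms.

11422/1705

a_0 = 6: 6/1  (≤ bound)
a_1 = 1: 7/1  (≤ bound)
a_2 = 2: 20/3  (≤ bound)
a_3 = 3: 67/10  (≤ bound)
a_4 = 11: 757/113  (≤ bound)
a_5 = 15: 11422/1705  (≤ bound)
a_6 = 3: 35023/5228  (> 4202, stop)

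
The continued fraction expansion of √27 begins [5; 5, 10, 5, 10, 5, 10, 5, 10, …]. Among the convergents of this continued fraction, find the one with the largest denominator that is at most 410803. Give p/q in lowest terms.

List convergents until the denominator exceeds the bound:
a_0 = 5: 5/1  (≤ bound)
a_1 = 5: 26/5  (≤ bound)
a_2 = 10: 265/51  (≤ bound)
a_3 = 5: 1351/260  (≤ bound)
a_4 = 10: 13775/2651  (≤ bound)
a_5 = 5: 70226/13515  (≤ bound)
a_6 = 10: 716035/137801  (≤ bound)
a_7 = 5: 3650401/702520  (> 410803, stop)

716035/137801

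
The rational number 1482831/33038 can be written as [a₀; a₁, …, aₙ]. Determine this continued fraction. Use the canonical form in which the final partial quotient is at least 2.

Repeatedly divide and take the remainder:
1482831 = 44·33038 + 29159, so a_0 = 44
33038 = 1·29159 + 3879, so a_1 = 1
29159 = 7·3879 + 2006, so a_2 = 7
3879 = 1·2006 + 1873, so a_3 = 1
2006 = 1·1873 + 133, so a_4 = 1
1873 = 14·133 + 11, so a_5 = 14
133 = 12·11 + 1, so a_6 = 12
11 = 11·1 + 0, so a_7 = 11

[44; 1, 7, 1, 1, 14, 12, 11]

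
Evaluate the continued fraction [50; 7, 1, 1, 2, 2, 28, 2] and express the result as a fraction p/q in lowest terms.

263844/5263

Collapse the nested fraction from the inside out:
Start with 2.
28 + 1/(2/1) = 28 + 1/2 = 57/2
2 + 1/(57/2) = 2 + 2/57 = 116/57
2 + 1/(116/57) = 2 + 57/116 = 289/116
1 + 1/(289/116) = 1 + 116/289 = 405/289
1 + 1/(405/289) = 1 + 289/405 = 694/405
7 + 1/(694/405) = 7 + 405/694 = 5263/694
50 + 1/(5263/694) = 50 + 694/5263 = 263844/5263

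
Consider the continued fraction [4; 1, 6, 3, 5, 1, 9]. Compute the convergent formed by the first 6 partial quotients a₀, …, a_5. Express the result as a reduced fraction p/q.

676/139

Use the convergent recurrence hₖ = aₖ·hₖ₋₁ + hₖ₋₂ (and likewise for the denominators kₖ):
a_0 = 4: 4/1
a_1 = 1: 5/1
a_2 = 6: 34/7
a_3 = 3: 107/22
a_4 = 5: 569/117
a_5 = 1: 676/139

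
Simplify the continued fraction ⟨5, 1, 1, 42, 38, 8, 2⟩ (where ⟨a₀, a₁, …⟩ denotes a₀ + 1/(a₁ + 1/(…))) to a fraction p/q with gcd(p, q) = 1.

Compute successive convergents:
a_0 = 5: 5/1
a_1 = 1: 6/1
a_2 = 1: 11/2
a_3 = 42: 468/85
a_4 = 38: 17795/3232
a_5 = 8: 142828/25941
a_6 = 2: 303451/55114

303451/55114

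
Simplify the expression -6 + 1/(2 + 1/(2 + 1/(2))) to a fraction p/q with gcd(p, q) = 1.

-67/12

a_0 = -6: -6/1
a_1 = 2: -11/2
a_2 = 2: -28/5
a_3 = 2: -67/12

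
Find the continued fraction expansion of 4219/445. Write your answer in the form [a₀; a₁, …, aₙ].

[9; 2, 12, 1, 1, 2, 3]

Apply division with remainder until the remainder is 0:
⌊4219/445⌋ = 9, remainder 214
⌊445/214⌋ = 2, remainder 17
⌊214/17⌋ = 12, remainder 10
⌊17/10⌋ = 1, remainder 7
⌊10/7⌋ = 1, remainder 3
⌊7/3⌋ = 2, remainder 1
⌊3/1⌋ = 3, remainder 0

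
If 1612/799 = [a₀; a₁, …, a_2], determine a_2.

14

Run the Euclidean algorithm, recording each quotient:
1612 ÷ 799 → quotient 2, remainder 14
799 ÷ 14 → quotient 57, remainder 1
14 ÷ 1 → quotient 14, remainder 0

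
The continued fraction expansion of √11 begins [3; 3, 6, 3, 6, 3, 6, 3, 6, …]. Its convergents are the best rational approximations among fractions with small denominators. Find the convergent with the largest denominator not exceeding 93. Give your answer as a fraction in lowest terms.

199/60

a_0 = 3: 3/1  (≤ bound)
a_1 = 3: 10/3  (≤ bound)
a_2 = 6: 63/19  (≤ bound)
a_3 = 3: 199/60  (≤ bound)
a_4 = 6: 1257/379  (> 93, stop)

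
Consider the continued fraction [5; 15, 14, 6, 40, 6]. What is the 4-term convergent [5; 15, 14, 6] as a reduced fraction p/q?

6490/1281

Collapse the nested fraction from the inside out:
Start with 6.
14 + 1/(6/1) = 14 + 1/6 = 85/6
15 + 1/(85/6) = 15 + 6/85 = 1281/85
5 + 1/(1281/85) = 5 + 85/1281 = 6490/1281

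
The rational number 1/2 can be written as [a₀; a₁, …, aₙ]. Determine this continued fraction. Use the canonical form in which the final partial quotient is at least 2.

[0; 2]

⌊1/2⌋ = 0, remainder 1
⌊2/1⌋ = 2, remainder 0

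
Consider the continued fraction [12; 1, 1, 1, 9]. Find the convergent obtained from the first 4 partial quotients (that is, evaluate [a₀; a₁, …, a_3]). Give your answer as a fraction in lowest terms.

38/3

Compute successive convergents:
a_0 = 12: 12/1
a_1 = 1: 13/1
a_2 = 1: 25/2
a_3 = 1: 38/3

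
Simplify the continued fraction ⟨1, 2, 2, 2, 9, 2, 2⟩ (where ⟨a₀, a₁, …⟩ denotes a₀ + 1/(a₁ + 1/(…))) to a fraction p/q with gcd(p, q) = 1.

a_0 = 1: 1/1
a_1 = 2: 3/2
a_2 = 2: 7/5
a_3 = 2: 17/12
a_4 = 9: 160/113
a_5 = 2: 337/238
a_6 = 2: 834/589

834/589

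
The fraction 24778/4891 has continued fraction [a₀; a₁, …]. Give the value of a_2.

Run the Euclidean algorithm, recording each quotient:
24778 = 5·4891 + 323, so a_0 = 5
4891 = 15·323 + 46, so a_1 = 15
323 = 7·46 + 1, so a_2 = 7

7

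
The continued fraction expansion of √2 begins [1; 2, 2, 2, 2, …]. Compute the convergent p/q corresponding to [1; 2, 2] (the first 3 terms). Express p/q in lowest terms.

a_0 = 1: 1/1
a_1 = 2: 3/2
a_2 = 2: 7/5

7/5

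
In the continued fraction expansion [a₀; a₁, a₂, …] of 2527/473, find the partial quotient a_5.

6

Run the Euclidean algorithm, recording each quotient:
2527 ÷ 473 → quotient 5, remainder 162
473 ÷ 162 → quotient 2, remainder 149
162 ÷ 149 → quotient 1, remainder 13
149 ÷ 13 → quotient 11, remainder 6
13 ÷ 6 → quotient 2, remainder 1
6 ÷ 1 → quotient 6, remainder 0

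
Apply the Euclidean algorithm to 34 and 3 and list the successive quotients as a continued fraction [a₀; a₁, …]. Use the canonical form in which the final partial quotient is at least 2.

[11; 3]

34 ÷ 3 → quotient 11, remainder 1
3 ÷ 1 → quotient 3, remainder 0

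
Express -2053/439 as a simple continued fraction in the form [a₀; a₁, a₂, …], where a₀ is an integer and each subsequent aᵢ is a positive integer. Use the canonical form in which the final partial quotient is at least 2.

-2053 = -5·439 + 142, so a_0 = -5
439 = 3·142 + 13, so a_1 = 3
142 = 10·13 + 12, so a_2 = 10
13 = 1·12 + 1, so a_3 = 1
12 = 12·1 + 0, so a_4 = 12

[-5; 3, 10, 1, 12]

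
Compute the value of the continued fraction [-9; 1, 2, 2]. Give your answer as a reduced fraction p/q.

-58/7

a_0 = -9: -9/1
a_1 = 1: -8/1
a_2 = 2: -25/3
a_3 = 2: -58/7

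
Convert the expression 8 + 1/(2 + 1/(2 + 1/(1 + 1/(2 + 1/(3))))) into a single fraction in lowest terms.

a_0 = 8: 8/1
a_1 = 2: 17/2
a_2 = 2: 42/5
a_3 = 1: 59/7
a_4 = 2: 160/19
a_5 = 3: 539/64

539/64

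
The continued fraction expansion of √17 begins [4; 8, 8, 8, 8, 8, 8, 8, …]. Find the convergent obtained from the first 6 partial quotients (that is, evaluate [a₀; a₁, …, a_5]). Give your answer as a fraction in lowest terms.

Start with 8.
8 + 1/(8/1) = 8 + 1/8 = 65/8
8 + 1/(65/8) = 8 + 8/65 = 528/65
8 + 1/(528/65) = 8 + 65/528 = 4289/528
8 + 1/(4289/528) = 8 + 528/4289 = 34840/4289
4 + 1/(34840/4289) = 4 + 4289/34840 = 143649/34840

143649/34840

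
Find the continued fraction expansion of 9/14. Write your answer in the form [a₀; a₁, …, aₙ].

[0; 1, 1, 1, 4]

9 ÷ 14 → quotient 0, remainder 9
14 ÷ 9 → quotient 1, remainder 5
9 ÷ 5 → quotient 1, remainder 4
5 ÷ 4 → quotient 1, remainder 1
4 ÷ 1 → quotient 4, remainder 0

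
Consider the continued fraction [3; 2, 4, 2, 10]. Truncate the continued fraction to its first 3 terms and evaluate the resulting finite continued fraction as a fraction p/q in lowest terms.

31/9

a_0 = 3: 3/1
a_1 = 2: 7/2
a_2 = 4: 31/9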